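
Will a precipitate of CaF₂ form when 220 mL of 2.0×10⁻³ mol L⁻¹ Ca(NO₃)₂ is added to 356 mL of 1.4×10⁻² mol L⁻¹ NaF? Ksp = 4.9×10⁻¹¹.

Yes

The combined volume is 576 mL.
[Ca²⁺] = (2.0×10⁻³)(220)/576 = 7.6×10⁻⁴ mol L⁻¹
[F⁻] = (1.4×10⁻²)(356)/576 = 8.7×10⁻³ mol L⁻¹
Q = [Ca²⁺][F⁻]^2 = 5.7×10⁻⁸
Q = 5.7×10⁻⁸ > Ksp = 4.9×10⁻¹¹, so the solution is supersaturated and CaF₂ precipitates.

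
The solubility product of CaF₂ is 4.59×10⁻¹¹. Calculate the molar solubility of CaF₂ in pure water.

2.26×10⁻⁴ M

CaF₂(s) ⇌ Ca²⁺(aq) + 2 F⁻(aq)
With molar solubility s: [Ca²⁺] = s, [F⁻] = 2s.
Ksp = [Ca²⁺][F⁻]^2 = s · (2s)^2 = 4s^3
4s^3 = 4.59×10⁻¹¹  ⇒  s^3 = 1.15×10⁻¹¹
s = 2.26×10⁻⁴ M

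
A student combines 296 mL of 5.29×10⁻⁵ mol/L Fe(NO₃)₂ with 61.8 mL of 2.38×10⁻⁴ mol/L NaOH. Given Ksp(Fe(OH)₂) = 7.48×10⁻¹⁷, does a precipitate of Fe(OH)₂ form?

After mixing, V = 296 mL + 61.8 mL = 357.8 mL.
[Fe²⁺] = (5.29×10⁻⁵)(296)/357.8 = 4.38×10⁻⁵ mol/L
[OH⁻] = (2.38×10⁻⁴)(61.8)/357.8 = 4.11×10⁻⁵ mol/L
Q = [Fe²⁺][OH⁻]^2 = 7.40×10⁻¹⁴
Because Q > Ksp (7.40×10⁻¹⁴ vs 7.48×10⁻¹⁷), a precipitate of Fe(OH)₂ forms.

Yes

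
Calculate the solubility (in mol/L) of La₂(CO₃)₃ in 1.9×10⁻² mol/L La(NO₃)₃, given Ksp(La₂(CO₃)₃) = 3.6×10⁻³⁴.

3.3×10⁻¹¹ M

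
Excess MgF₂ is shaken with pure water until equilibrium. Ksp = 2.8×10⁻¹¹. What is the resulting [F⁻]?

3.8×10⁻⁴ M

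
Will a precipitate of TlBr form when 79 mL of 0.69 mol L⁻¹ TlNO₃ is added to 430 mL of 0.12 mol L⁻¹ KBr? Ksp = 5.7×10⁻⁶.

Yes

The combined volume is 509 mL.
[Tl⁺] = (0.69)(79)/509 = 0.11 mol L⁻¹
[Br⁻] = (0.12)(430)/509 = 0.10 mol L⁻¹
Q = [Tl⁺][Br⁻] = 1.1×10⁻²
Because Q > Ksp (1.1×10⁻² vs 5.7×10⁻⁶), a precipitate of TlBr forms.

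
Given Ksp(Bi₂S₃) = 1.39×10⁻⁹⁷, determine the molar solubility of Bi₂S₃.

1.67×10⁻²⁰ M

Bi₂S₃(s) ⇌ 2 Bi³⁺(aq) + 3 S²⁻(aq)
Let s be the molar solubility. Then [Bi³⁺] = 2s and [S²⁻] = 3s.
Ksp = [Bi³⁺]^2[S²⁻]^3 = (2s)^2 · (3s)^3 = 108s^5
108s^5 = 1.39×10⁻⁹⁷  ⇒  s^5 = 1.29×10⁻⁹⁹
s = 1.67×10⁻²⁰ M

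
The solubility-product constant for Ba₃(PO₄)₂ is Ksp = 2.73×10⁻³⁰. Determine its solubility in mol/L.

4.79×10⁻⁷ M

Ba₃(PO₄)₂(s) ⇌ 3 Ba²⁺(aq) + 2 PO₄³⁻(aq)
With molar solubility s: [Ba²⁺] = 3s, [PO₄³⁻] = 2s.
Ksp = [Ba²⁺]^3[PO₄³⁻]^2 = (3s)^3 · (2s)^2 = 108s^5
108s^5 = 2.73×10⁻³⁰  ⇒  s^5 = 2.53×10⁻³²
s = (2.53×10⁻³²)^(1/5) = 4.79×10⁻⁷ M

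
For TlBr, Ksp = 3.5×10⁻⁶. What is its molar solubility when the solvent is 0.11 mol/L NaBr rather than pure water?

TlBr(s) ⇌ Tl⁺(aq) + Br⁻(aq)
The solution already contains Br⁻ at 0.11 mol/L. Let s be the molar solubility of TlBr.
[Br⁻] ≈ 0.11 mol/L (common ion dominates); [Tl⁺] = s.
Ksp = [Tl⁺][Br⁻] = s(0.11)
s = 3.5×10⁻⁶ / (0.11) = 3.2×10⁻⁵
s = 3.2×10⁻⁵ mol/L

3.2×10⁻⁵ M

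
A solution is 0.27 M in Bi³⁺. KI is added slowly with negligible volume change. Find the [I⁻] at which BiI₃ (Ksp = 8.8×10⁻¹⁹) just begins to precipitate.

1.5×10⁻⁶ M

A salt starts to precipitate once the ion product Q reaches its Ksp.
BiI₃(s) ⇌ Bi³⁺(aq) + 3 I⁻(aq)
Ksp = [Bi³⁺][I⁻]^3 = [I⁻]^3(0.27)
[I⁻]^3 = 8.8×10⁻¹⁹ / (0.27) = 3.3×10⁻¹⁸
[I⁻] = 1.5×10⁻⁶ M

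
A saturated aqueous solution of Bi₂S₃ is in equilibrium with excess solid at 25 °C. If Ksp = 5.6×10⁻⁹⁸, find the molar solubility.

1.4×10⁻²⁰ M

Bi₂S₃(s) ⇌ 2 Bi³⁺(aq) + 3 S²⁻(aq)
Let s be the molar solubility. Then [Bi³⁺] = 2s and [S²⁻] = 3s.
Ksp = [Bi³⁺]^2[S²⁻]^3 = (2s)^2 · (3s)^3 = 108s^5
108s^5 = 5.6×10⁻⁹⁸  ⇒  s^5 = 5.2×10⁻¹⁰⁰
s = 1.4×10⁻²⁰ mol L⁻¹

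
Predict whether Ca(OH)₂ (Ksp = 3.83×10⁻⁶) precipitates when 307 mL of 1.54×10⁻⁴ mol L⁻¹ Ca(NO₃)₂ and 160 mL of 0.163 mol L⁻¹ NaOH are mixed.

After mixing, V = 307 mL + 160 mL = 467 mL.
[Ca²⁺] = (1.54×10⁻⁴)(307)/467 = 1.01×10⁻⁴ mol L⁻¹
[OH⁻] = (0.163)(160)/467 = 5.58×10⁻² mol L⁻¹
Q = [Ca²⁺][OH⁻]^2 = 3.16×10⁻⁷
Since Q (3.16×10⁻⁷) is less than Ksp (3.83×10⁻⁶), no Ca(OH)₂ precipitates.

No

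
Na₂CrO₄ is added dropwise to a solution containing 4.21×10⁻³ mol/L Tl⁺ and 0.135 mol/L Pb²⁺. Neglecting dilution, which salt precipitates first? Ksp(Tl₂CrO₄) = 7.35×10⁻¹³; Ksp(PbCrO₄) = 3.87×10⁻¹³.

PbCrO₄

Precipitation begins when Q = Ksp.
For Tl₂CrO₄: [CrO₄²⁻] = (Ksp/[Tl⁺]^2) = 4.15×10⁻⁸ mol/L
For PbCrO₄: [CrO₄²⁻] = (Ksp/[Pb²⁺]) = 2.87×10⁻¹² mol/L
The smaller threshold [CrO₄²⁻] is reached first, so PbCrO₄ precipitates first.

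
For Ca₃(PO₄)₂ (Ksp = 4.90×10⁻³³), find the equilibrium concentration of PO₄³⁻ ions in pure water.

Ca₃(PO₄)₂(s) ⇌ 3 Ca²⁺(aq) + 2 PO₄³⁻(aq)
Let s be the molar solubility. Then [Ca²⁺] = 3s and [PO₄³⁻] = 2s.
Ksp = [Ca²⁺]^3[PO₄³⁻]^2 = (3s)^3 · (2s)^2 = 108s^5 = 4.90×10⁻³³
s = 1.35×10⁻⁷ mol L⁻¹
[PO₄³⁻] = 2s = 2.71×10⁻⁷ mol L⁻¹

2.71×10⁻⁷ M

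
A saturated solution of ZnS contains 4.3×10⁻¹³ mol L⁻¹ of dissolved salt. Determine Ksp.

ZnS(s) ⇌ Zn²⁺(aq) + S²⁻(aq)
Let s be the molar solubility. Then [Zn²⁺] = s and [S²⁻] = s.
Ksp = [Zn²⁺][S²⁻] = s · s = s^2
Ksp = (4.3×10⁻¹³)^2 = 1.8×10⁻²⁵

Ksp = 1.8×10⁻²⁵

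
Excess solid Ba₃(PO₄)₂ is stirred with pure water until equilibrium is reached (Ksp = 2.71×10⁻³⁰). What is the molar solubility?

Ba₃(PO₄)₂(s) ⇌ 3 Ba²⁺(aq) + 2 PO₄³⁻(aq)
Call the molar solubility s, so that [Ba²⁺] = 3s and [PO₄³⁻] = 2s.
Ksp = [Ba²⁺]^3[PO₄³⁻]^2 = (3s)^3 · (2s)^2 = 108s^5
108s^5 = 2.71×10⁻³⁰  ⇒  s^5 = 2.51×10⁻³²
s = (2.51×10⁻³²)^(1/5) = 4.79×10⁻⁷ mol/L

4.79×10⁻⁷ M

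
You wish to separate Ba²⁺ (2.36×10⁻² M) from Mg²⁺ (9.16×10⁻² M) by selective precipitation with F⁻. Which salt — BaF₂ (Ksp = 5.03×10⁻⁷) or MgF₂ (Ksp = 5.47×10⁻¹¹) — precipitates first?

MgF₂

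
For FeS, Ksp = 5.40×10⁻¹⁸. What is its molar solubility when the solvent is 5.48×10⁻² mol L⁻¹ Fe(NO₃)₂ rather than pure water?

9.85×10⁻¹⁷ M

FeS(s) ⇌ Fe²⁺(aq) + S²⁻(aq)
With Fe²⁺ already at 5.48×10⁻² mol L⁻¹ and s small, take [Fe²⁺] ≈ 5.48×10⁻² mol L⁻¹ and [S²⁻] = s.
Ksp = [Fe²⁺][S²⁻] = (5.48×10⁻²)s
s = 5.40×10⁻¹⁸ / (5.48×10⁻²) = 9.85×10⁻¹⁷
s = 9.85×10⁻¹⁷ mol L⁻¹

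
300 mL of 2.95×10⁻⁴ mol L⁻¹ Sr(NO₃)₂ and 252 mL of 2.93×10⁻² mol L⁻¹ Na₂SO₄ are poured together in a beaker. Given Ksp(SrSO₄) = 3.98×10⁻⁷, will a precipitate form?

Yes

The combined volume is 552 mL.
[Sr²⁺] = (2.95×10⁻⁴)(300)/552 = 1.60×10⁻⁴ mol L⁻¹
[SO₄²⁻] = (2.93×10⁻²)(252)/552 = 1.34×10⁻² mol L⁻¹
Q = [Sr²⁺][SO₄²⁻] = 2.14×10⁻⁶
Q = 2.14×10⁻⁶ > Ksp = 3.98×10⁻⁷, so the solution is supersaturated and SrSO₄ precipitates.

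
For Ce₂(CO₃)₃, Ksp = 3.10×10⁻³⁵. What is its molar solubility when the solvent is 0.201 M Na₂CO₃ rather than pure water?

3.09×10⁻¹⁷ M

Ce₂(CO₃)₃(s) ⇌ 2 Ce³⁺(aq) + 3 CO₃²⁻(aq)
CO₃²⁻ is already present at 0.201 M. If s mol/L of Ce₂(CO₃)₃ dissolves, [Ce³⁺] = 2s while [CO₃²⁻] ≈ 0.201 M.
Ksp = [Ce³⁺]^2[CO₃²⁻]^3 = (2s)^2(0.201)^3
(2s)^2 = 3.10×10⁻³⁵ / (0.201)^3 = 3.82×10⁻³³
s = 3.09×10⁻¹⁷ M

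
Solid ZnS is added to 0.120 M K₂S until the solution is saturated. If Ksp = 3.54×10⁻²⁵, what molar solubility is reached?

ZnS(s) ⇌ Zn²⁺(aq) + S²⁻(aq)
The solution already contains S²⁻ at 0.120 M. Let s be the molar solubility of ZnS.
[S²⁻] ≈ 0.120 M (common ion dominates); [Zn²⁺] = s.
Ksp = [Zn²⁺][S²⁻] = s(0.120)
s = 3.54×10⁻²⁵ / (0.120) = 2.95×10⁻²⁴
s = 2.95×10⁻²⁴ M

2.95×10⁻²⁴ M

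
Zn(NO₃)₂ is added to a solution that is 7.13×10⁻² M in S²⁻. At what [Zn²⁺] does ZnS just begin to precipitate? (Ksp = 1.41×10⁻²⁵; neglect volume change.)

1.98×10⁻²⁴ M

Precipitation begins when Q = Ksp.
ZnS(s) ⇌ Zn²⁺(aq) + S²⁻(aq)
Ksp = [Zn²⁺][S²⁻] = [Zn²⁺](7.13×10⁻²)
[Zn²⁺] = 1.41×10⁻²⁵ / (7.13×10⁻²) = 1.98×10⁻²⁴
[Zn²⁺] = 1.98×10⁻²⁴ M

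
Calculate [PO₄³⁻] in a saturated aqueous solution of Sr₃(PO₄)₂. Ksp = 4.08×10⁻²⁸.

2.61×10⁻⁶ M

Sr₃(PO₄)₂(s) ⇌ 3 Sr²⁺(aq) + 2 PO₄³⁻(aq)
For each mole of Sr₃(PO₄)₂ that dissolves per liter, [Sr²⁺] = 3s and [PO₄³⁻] = 2s; let s denote this solubility.
Ksp = [Sr²⁺]^3[PO₄³⁻]^2 = (3s)^3 · (2s)^2 = 108s^5 = 4.08×10⁻²⁸
s = 1.30×10⁻⁶ M
[PO₄³⁻] = 2s = 2.61×10⁻⁶ M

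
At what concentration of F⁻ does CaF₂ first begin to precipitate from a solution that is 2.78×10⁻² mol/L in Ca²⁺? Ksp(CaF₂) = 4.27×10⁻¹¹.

A salt starts to precipitate once the ion product Q reaches its Ksp.
CaF₂(s) ⇌ Ca²⁺(aq) + 2 F⁻(aq)
Ksp = [Ca²⁺][F⁻]^2 = [F⁻]^2(2.78×10⁻²)
[F⁻]^2 = 4.27×10⁻¹¹ / (2.78×10⁻²) = 1.54×10⁻⁹
[F⁻] = 3.92×10⁻⁵ mol/L

3.92×10⁻⁵ M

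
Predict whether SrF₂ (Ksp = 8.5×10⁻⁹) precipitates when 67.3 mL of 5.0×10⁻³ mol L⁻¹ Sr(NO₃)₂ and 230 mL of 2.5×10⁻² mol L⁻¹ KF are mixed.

Total volume after mixing = 67.3 + 230 = 297.3 mL.
[Sr²⁺] = (5.0×10⁻³)(67.3)/297.3 = 1.1×10⁻³ mol L⁻¹
[F⁻] = (2.5×10⁻²)(230)/297.3 = 1.9×10⁻² mol L⁻¹
Q = [Sr²⁺][F⁻]^2 = 4.2×10⁻⁷
Since Q (4.2×10⁻⁷) exceeds Ksp (8.5×10⁻⁹), SrF₂ will precipitate.

Yes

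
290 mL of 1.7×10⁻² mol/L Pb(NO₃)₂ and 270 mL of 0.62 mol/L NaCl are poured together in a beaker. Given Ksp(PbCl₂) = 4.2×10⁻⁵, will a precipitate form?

Total volume after mixing = 290 + 270 = 560 mL.
[Pb²⁺] = (1.7×10⁻²)(290)/560 = 8.8×10⁻³ mol/L
[Cl⁻] = (0.62)(270)/560 = 0.30 mol/L
Q = [Pb²⁺][Cl⁻]^2 = 7.9×10⁻⁴
Q = 7.9×10⁻⁴ > Ksp = 4.2×10⁻⁵, so the solution is supersaturated and PbCl₂ precipitates.

Yes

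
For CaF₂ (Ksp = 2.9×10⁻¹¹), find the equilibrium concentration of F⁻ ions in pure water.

CaF₂(s) ⇌ Ca²⁺(aq) + 2 F⁻(aq)
If s mol/L of CaF₂ dissolves, [Ca²⁺] = s and [F⁻] = 2s.
Ksp = [Ca²⁺][F⁻]^2 = s · (2s)^2 = 4s^3 = 2.9×10⁻¹¹
s = 1.9×10⁻⁴ mol L⁻¹
[F⁻] = 2s = 3.9×10⁻⁴ mol L⁻¹

3.9×10⁻⁴ M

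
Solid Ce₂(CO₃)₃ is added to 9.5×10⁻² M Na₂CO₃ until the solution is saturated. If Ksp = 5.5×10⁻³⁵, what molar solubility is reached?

1.3×10⁻¹⁶ M

Ce₂(CO₃)₃(s) ⇌ 2 Ce³⁺(aq) + 3 CO₃²⁻(aq)
With CO₃²⁻ already at 9.5×10⁻² M and s small, take [CO₃²⁻] ≈ 9.5×10⁻² M and [Ce³⁺] = 2s.
Ksp = [Ce³⁺]^2[CO₃²⁻]^3 = (2s)^2(9.5×10⁻²)^3
(2s)^2 = 5.5×10⁻³⁵ / (9.5×10⁻²)^3 = 6.4×10⁻³²
s = 1.3×10⁻¹⁶ M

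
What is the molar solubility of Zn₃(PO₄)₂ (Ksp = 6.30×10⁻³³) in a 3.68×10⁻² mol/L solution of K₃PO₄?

5.56×10⁻¹¹ M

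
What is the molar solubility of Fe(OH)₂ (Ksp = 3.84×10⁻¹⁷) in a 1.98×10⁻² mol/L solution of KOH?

Fe(OH)₂(s) ⇌ Fe²⁺(aq) + 2 OH⁻(aq)
The solution already contains OH⁻ at 1.98×10⁻² mol/L. Let s be the molar solubility of Fe(OH)₂.
[OH⁻] ≈ 1.98×10⁻² mol/L (common ion dominates); [Fe²⁺] = s.
Ksp = [Fe²⁺][OH⁻]^2 = s(1.98×10⁻²)^2
s = 3.84×10⁻¹⁷ / (1.98×10⁻²)^2 = 9.79×10⁻¹⁴
s = 9.79×10⁻¹⁴ mol/L

9.79×10⁻¹⁴ M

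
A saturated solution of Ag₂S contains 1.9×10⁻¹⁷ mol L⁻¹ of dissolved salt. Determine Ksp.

Ksp = 2.7×10⁻⁵⁰

Ag₂S(s) ⇌ 2 Ag⁺(aq) + S²⁻(aq)
Call the molar solubility s, so that [Ag⁺] = 2s and [S²⁻] = s.
Ksp = [Ag⁺]^2[S²⁻] = (2s)^2 · s = 4s^3
Ksp = 4 × (1.9×10⁻¹⁷)^3 = 2.7×10⁻⁵⁰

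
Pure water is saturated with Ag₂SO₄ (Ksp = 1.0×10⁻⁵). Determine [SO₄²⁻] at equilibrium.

1.4×10⁻² M

Ag₂SO₄(s) ⇌ 2 Ag⁺(aq) + SO₄²⁻(aq)
If s mol/L of Ag₂SO₄ dissolves, [Ag⁺] = 2s and [SO₄²⁻] = s.
Ksp = [Ag⁺]^2[SO₄²⁻] = (2s)^2 · s = 4s^3 = 1.0×10⁻⁵
s = 1.4×10⁻² M
[SO₄²⁻] = s = 1.4×10⁻² M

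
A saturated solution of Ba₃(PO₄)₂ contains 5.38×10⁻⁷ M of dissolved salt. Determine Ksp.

Ba₃(PO₄)₂(s) ⇌ 3 Ba²⁺(aq) + 2 PO₄³⁻(aq)
With molar solubility s: [Ba²⁺] = 3s, [PO₄³⁻] = 2s.
Ksp = [Ba²⁺]^3[PO₄³⁻]^2 = (3s)^3 · (2s)^2 = 108s^5
Ksp = 108 × (5.38×10⁻⁷)^5 = 4.87×10⁻³⁰

Ksp = 4.87×10⁻³⁰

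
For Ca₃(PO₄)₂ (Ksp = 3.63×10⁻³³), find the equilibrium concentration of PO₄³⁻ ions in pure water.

Ca₃(PO₄)₂(s) ⇌ 3 Ca²⁺(aq) + 2 PO₄³⁻(aq)
Let s be the molar solubility. Then [Ca²⁺] = 3s and [PO₄³⁻] = 2s.
Ksp = [Ca²⁺]^3[PO₄³⁻]^2 = (3s)^3 · (2s)^2 = 108s^5 = 3.63×10⁻³³
s = 1.27×10⁻⁷ mol/L
[PO₄³⁻] = 2s = 2.55×10⁻⁷ mol/L

2.55×10⁻⁷ M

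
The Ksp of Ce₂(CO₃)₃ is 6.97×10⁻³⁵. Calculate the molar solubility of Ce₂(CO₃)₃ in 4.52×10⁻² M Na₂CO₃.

4.34×10⁻¹⁶ M

Ce₂(CO₃)₃(s) ⇌ 2 Ce³⁺(aq) + 3 CO₃²⁻(aq)
CO₃²⁻ is already present at 4.52×10⁻² M. If s mol/L of Ce₂(CO₃)₃ dissolves, [Ce³⁺] = 2s while [CO₃²⁻] ≈ 4.52×10⁻² M.
Ksp = [Ce³⁺]^2[CO₃²⁻]^3 = (2s)^2(4.52×10⁻²)^3
(2s)^2 = 6.97×10⁻³⁵ / (4.52×10⁻²)^3 = 7.55×10⁻³¹
s = 4.34×10⁻¹⁶ M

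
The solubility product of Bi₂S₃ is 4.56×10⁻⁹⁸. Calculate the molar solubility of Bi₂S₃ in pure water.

1.33×10⁻²⁰ M

Bi₂S₃(s) ⇌ 2 Bi³⁺(aq) + 3 S²⁻(aq)
With molar solubility s: [Bi³⁺] = 2s, [S²⁻] = 3s.
Ksp = [Bi³⁺]^2[S²⁻]^3 = (2s)^2 · (3s)^3 = 108s^5
108s^5 = 4.56×10⁻⁹⁸  ⇒  s^5 = 4.22×10⁻¹⁰⁰
s = 1.33×10⁻²⁰ mol L⁻¹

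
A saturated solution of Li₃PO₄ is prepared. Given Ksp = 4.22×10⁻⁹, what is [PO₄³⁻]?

Li₃PO₄(s) ⇌ 3 Li⁺(aq) + PO₄³⁻(aq)
Call the molar solubility s, so that [Li⁺] = 3s and [PO₄³⁻] = s.
Ksp = [Li⁺]^3[PO₄³⁻] = (3s)^3 · s = 27s^4 = 4.22×10⁻⁹
s = 3.54×10⁻³ M
[PO₄³⁻] = s = 3.54×10⁻³ M

3.54×10⁻³ M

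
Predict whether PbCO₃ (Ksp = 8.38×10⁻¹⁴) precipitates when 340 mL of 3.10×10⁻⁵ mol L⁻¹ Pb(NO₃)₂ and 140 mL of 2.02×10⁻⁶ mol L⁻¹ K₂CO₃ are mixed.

Yes

The combined volume is 480 mL.
[Pb²⁺] = (3.10×10⁻⁵)(340)/480 = 2.20×10⁻⁵ mol L⁻¹
[CO₃²⁻] = (2.02×10⁻⁶)(140)/480 = 5.89×10⁻⁷ mol L⁻¹
Q = [Pb²⁺][CO₃²⁻] = 1.29×10⁻¹¹
Because Q > Ksp (1.29×10⁻¹¹ vs 8.38×10⁻¹⁴), a precipitate of PbCO₃ forms.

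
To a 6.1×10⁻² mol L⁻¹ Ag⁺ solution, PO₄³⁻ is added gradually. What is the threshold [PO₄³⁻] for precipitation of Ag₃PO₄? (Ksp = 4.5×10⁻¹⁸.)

2.0×10⁻¹⁴ M

Precipitation of each salt begins when its ion product equals Ksp.
Ag₃PO₄(s) ⇌ 3 Ag⁺(aq) + PO₄³⁻(aq)
Ksp = [Ag⁺]^3[PO₄³⁻] = [PO₄³⁻](6.1×10⁻²)^3
[PO₄³⁻] = 4.5×10⁻¹⁸ / (6.1×10⁻²)^3 = 2.0×10⁻¹⁴
[PO₄³⁻] = 2.0×10⁻¹⁴ mol L⁻¹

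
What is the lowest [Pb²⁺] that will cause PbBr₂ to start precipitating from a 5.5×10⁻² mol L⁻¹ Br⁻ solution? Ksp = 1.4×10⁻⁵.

The threshold for precipitation is Q = Ksp.
PbBr₂(s) ⇌ Pb²⁺(aq) + 2 Br⁻(aq)
Ksp = [Pb²⁺][Br⁻]^2 = [Pb²⁺](5.5×10⁻²)^2
[Pb²⁺] = 1.4×10⁻⁵ / (5.5×10⁻²)^2 = 4.6×10⁻³
[Pb²⁺] = 4.6×10⁻³ mol L⁻¹

4.6×10⁻³ M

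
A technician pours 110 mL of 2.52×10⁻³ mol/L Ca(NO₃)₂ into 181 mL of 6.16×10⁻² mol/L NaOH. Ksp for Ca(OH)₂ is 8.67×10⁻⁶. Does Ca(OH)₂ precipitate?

No

After mixing, V = 110 mL + 181 mL = 291 mL.
[Ca²⁺] = (2.52×10⁻³)(110)/291 = 9.53×10⁻⁴ mol/L
[OH⁻] = (6.16×10⁻²)(181)/291 = 3.83×10⁻² mol/L
Q = [Ca²⁺][OH⁻]^2 = 1.40×10⁻⁶
Q = 1.40×10⁻⁶ < Ksp = 8.67×10⁻⁶, so the solution is unsaturated and no precipitate forms.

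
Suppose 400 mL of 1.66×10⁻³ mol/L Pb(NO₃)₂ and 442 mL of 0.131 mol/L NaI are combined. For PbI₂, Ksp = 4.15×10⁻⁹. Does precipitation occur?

Total volume after mixing = 400 + 442 = 842 mL.
[Pb²⁺] = (1.66×10⁻³)(400)/842 = 7.89×10⁻⁴ mol/L
[I⁻] = (0.131)(442)/842 = 6.88×10⁻² mol/L
Q = [Pb²⁺][I⁻]^2 = 3.73×10⁻⁶
Because Q > Ksp (3.73×10⁻⁶ vs 4.15×10⁻⁹), a precipitate of PbI₂ forms.

Yes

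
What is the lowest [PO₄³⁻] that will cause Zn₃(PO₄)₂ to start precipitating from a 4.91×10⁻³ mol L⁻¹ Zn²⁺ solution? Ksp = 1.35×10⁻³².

Precipitation begins when Q = Ksp.
Zn₃(PO₄)₂(s) ⇌ 3 Zn²⁺(aq) + 2 PO₄³⁻(aq)
Ksp = [Zn²⁺]^3[PO₄³⁻]^2 = [PO₄³⁻]^2(4.91×10⁻³)^3
[PO₄³⁻]^2 = 1.35×10⁻³² / (4.91×10⁻³)^3 = 1.14×10⁻²⁵
[PO₄³⁻] = 3.38×10⁻¹³ mol L⁻¹

3.38×10⁻¹³ M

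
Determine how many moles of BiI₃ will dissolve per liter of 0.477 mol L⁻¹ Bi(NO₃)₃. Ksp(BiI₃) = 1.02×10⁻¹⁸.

BiI₃(s) ⇌ Bi³⁺(aq) + 3 I⁻(aq)
With Bi³⁺ already at 0.477 mol L⁻¹ and s small, take [Bi³⁺] ≈ 0.477 mol L⁻¹ and [I⁻] = 3s.
Ksp = [Bi³⁺][I⁻]^3 = (0.477)(3s)^3
(3s)^3 = 1.02×10⁻¹⁸ / (0.477) = 2.14×10⁻¹⁸
s = 4.29×10⁻⁷ mol L⁻¹

4.29×10⁻⁷ M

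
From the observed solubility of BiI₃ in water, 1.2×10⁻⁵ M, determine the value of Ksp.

BiI₃(s) ⇌ Bi³⁺(aq) + 3 I⁻(aq)
Call the molar solubility s, so that [Bi³⁺] = s and [I⁻] = 3s.
Ksp = [Bi³⁺][I⁻]^3 = s · (3s)^3 = 27s^4
Ksp = 27 × (1.2×10⁻⁵)^4 = 5.6×10⁻¹⁹

Ksp = 5.6×10⁻¹⁹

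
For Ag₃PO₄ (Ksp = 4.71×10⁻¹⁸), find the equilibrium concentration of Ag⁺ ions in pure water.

6.13×10⁻⁵ M

Ag₃PO₄(s) ⇌ 3 Ag⁺(aq) + PO₄³⁻(aq)
Call the molar solubility s, so that [Ag⁺] = 3s and [PO₄³⁻] = s.
Ksp = [Ag⁺]^3[PO₄³⁻] = (3s)^3 · s = 27s^4 = 4.71×10⁻¹⁸
s = 2.04×10⁻⁵ mol/L
[Ag⁺] = 3s = 6.13×10⁻⁵ mol/L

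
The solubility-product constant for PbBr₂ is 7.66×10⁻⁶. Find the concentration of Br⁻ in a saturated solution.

PbBr₂(s) ⇌ Pb²⁺(aq) + 2 Br⁻(aq)
Call the molar solubility s, so that [Pb²⁺] = s and [Br⁻] = 2s.
Ksp = [Pb²⁺][Br⁻]^2 = s · (2s)^2 = 4s^3 = 7.66×10⁻⁶
s = 1.24×10⁻² M
[Br⁻] = 2s = 2.48×10⁻² M

2.48×10⁻² M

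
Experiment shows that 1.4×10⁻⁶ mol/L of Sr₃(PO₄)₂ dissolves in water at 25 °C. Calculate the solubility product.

Ksp = 5.8×10⁻²⁸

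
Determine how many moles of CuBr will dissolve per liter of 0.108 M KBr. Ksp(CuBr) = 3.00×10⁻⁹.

2.78×10⁻⁸ M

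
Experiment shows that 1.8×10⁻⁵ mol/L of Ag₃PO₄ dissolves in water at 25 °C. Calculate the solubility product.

Ag₃PO₄(s) ⇌ 3 Ag⁺(aq) + PO₄³⁻(aq)
If s mol/L of Ag₃PO₄ dissolves, [Ag⁺] = 3s and [PO₄³⁻] = s.
Ksp = [Ag⁺]^3[PO₄³⁻] = (3s)^3 · s = 27s^4
Ksp = 27 × (1.8×10⁻⁵)^4 = 2.8×10⁻¹⁸

Ksp = 2.8×10⁻¹⁸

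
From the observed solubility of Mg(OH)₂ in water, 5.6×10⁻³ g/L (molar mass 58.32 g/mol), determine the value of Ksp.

Molar solubility s = (5.6×10⁻³ g/L) / (58.32 g/mol) = 9.602×10⁻⁵ mol/L
Mg(OH)₂(s) ⇌ Mg²⁺(aq) + 2 OH⁻(aq)
Call the molar solubility s, so that [Mg²⁺] = s and [OH⁻] = 2s.
Ksp = [Mg²⁺][OH⁻]^2 = s · (2s)^2 = 4s^3
Ksp = 4 × (9.602×10⁻⁵)^3 = 3.5×10⁻¹²

Ksp = 3.5×10⁻¹²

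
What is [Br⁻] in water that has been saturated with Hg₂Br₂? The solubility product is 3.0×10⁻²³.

3.9×10⁻⁸ M

Hg₂Br₂(s) ⇌ Hg₂²⁺(aq) + 2 Br⁻(aq)
With molar solubility s: [Hg₂²⁺] = s, [Br⁻] = 2s.
Ksp = [Hg₂²⁺][Br⁻]^2 = s · (2s)^2 = 4s^3 = 3.0×10⁻²³
s = 2.0×10⁻⁸ M
[Br⁻] = 2s = 3.9×10⁻⁸ M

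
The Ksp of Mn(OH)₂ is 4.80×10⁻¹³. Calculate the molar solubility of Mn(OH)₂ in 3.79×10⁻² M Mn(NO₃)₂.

1.78×10⁻⁶ M

Mn(OH)₂(s) ⇌ Mn²⁺(aq) + 2 OH⁻(aq)
Let s be the solubility of Mn(OH)₂ here. The common ion gives [Mn²⁺] ≈ 3.79×10⁻² M, and [OH⁻] = 2s.
Ksp = [Mn²⁺][OH⁻]^2 = (3.79×10⁻²)(2s)^2
(2s)^2 = 4.80×10⁻¹³ / (3.79×10⁻²) = 1.27×10⁻¹¹
s = 1.78×10⁻⁶ M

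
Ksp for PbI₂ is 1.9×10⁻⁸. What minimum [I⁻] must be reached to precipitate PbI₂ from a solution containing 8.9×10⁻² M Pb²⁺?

A salt starts to precipitate once the ion product Q reaches its Ksp.
PbI₂(s) ⇌ Pb²⁺(aq) + 2 I⁻(aq)
Ksp = [Pb²⁺][I⁻]^2 = [I⁻]^2(8.9×10⁻²)
[I⁻]^2 = 1.9×10⁻⁸ / (8.9×10⁻²) = 2.1×10⁻⁷
[I⁻] = 4.6×10⁻⁴ M

4.6×10⁻⁴ M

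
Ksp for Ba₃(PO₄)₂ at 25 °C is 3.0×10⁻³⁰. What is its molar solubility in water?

Ba₃(PO₄)₂(s) ⇌ 3 Ba²⁺(aq) + 2 PO₄³⁻(aq)
If s mol/L of Ba₃(PO₄)₂ dissolves, [Ba²⁺] = 3s and [PO₄³⁻] = 2s.
Ksp = [Ba²⁺]^3[PO₄³⁻]^2 = (3s)^3 · (2s)^2 = 108s^5
108s^5 = 3.0×10⁻³⁰  ⇒  s^5 = 2.8×10⁻³²
Taking the 5th root, s = 4.9×10⁻⁷ M.

4.9×10⁻⁷ M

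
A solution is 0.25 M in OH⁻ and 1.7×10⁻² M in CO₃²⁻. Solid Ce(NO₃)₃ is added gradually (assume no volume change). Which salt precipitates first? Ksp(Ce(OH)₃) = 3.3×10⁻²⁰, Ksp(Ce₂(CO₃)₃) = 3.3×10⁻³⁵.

Ce(OH)₃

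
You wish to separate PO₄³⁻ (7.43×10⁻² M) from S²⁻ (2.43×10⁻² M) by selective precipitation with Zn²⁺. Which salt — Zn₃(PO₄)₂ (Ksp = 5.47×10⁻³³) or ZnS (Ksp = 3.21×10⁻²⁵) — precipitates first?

ZnS

Precipitation begins when Q = Ksp.
For Zn₃(PO₄)₂: [Zn²⁺] = (Ksp/[PO₄³⁻]^2)^(1/3) = 9.97×10⁻¹¹ M
For ZnS: [Zn²⁺] = (Ksp/[S²⁻]) = 1.32×10⁻²³ M
ZnS requires the lower [Zn²⁺], so it precipitates first.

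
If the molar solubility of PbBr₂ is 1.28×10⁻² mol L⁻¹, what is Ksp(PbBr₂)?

PbBr₂(s) ⇌ Pb²⁺(aq) + 2 Br⁻(aq)
With molar solubility s: [Pb²⁺] = s, [Br⁻] = 2s.
Ksp = [Pb²⁺][Br⁻]^2 = s · (2s)^2 = 4s^3
Ksp = 4 × (1.28×10⁻²)^3 = 8.39×10⁻⁶

Ksp = 8.39×10⁻⁶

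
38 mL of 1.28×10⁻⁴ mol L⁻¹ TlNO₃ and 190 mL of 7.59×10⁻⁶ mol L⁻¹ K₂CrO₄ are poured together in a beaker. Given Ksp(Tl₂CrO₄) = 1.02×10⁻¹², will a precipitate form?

The combined volume is 228 mL.
[Tl⁺] = (1.28×10⁻⁴)(38)/228 = 2.13×10⁻⁵ mol L⁻¹
[CrO₄²⁻] = (7.59×10⁻⁶)(190)/228 = 6.33×10⁻⁶ mol L⁻¹
Q = [Tl⁺]^2[CrO₄²⁻] = 2.88×10⁻¹⁵
Since Q (2.88×10⁻¹⁵) is less than Ksp (1.02×10⁻¹²), no Tl₂CrO₄ precipitates.

No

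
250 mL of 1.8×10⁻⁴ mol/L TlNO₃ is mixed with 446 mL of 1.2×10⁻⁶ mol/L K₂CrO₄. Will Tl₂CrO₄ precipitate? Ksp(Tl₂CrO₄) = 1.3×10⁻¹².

After mixing, V = 250 mL + 446 mL = 696 mL.
[Tl⁺] = (1.8×10⁻⁴)(250)/696 = 6.5×10⁻⁵ mol/L
[CrO₄²⁻] = (1.2×10⁻⁶)(446)/696 = 7.7×10⁻⁷ mol/L
Q = [Tl⁺]^2[CrO₄²⁻] = 3.2×10⁻¹⁵
Q = 3.2×10⁻¹⁵ < Ksp = 1.3×10⁻¹², so the solution is unsaturated and no precipitate forms.

No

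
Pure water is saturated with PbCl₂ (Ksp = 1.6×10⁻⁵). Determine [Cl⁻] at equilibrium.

PbCl₂(s) ⇌ Pb²⁺(aq) + 2 Cl⁻(aq)
Call the molar solubility s, so that [Pb²⁺] = s and [Cl⁻] = 2s.
Ksp = [Pb²⁺][Cl⁻]^2 = s · (2s)^2 = 4s^3 = 1.6×10⁻⁵
s = 1.6×10⁻² mol L⁻¹
[Cl⁻] = 2s = 3.2×10⁻² mol L⁻¹

3.2×10⁻² M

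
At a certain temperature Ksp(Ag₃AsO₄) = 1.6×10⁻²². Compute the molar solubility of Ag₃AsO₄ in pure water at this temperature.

1.6×10⁻⁶ M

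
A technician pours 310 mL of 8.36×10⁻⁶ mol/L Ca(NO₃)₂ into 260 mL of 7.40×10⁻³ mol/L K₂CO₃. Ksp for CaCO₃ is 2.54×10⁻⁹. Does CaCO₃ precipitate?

Yes

Total volume after mixing = 310 + 260 = 570 mL.
[Ca²⁺] = (8.36×10⁻⁶)(310)/570 = 4.55×10⁻⁶ mol/L
[CO₃²⁻] = (7.40×10⁻³)(260)/570 = 3.38×10⁻³ mol/L
Q = [Ca²⁺][CO₃²⁻] = 1.53×10⁻⁸
Q = 1.53×10⁻⁸ > Ksp = 2.54×10⁻⁹, so the solution is supersaturated and CaCO₃ precipitates.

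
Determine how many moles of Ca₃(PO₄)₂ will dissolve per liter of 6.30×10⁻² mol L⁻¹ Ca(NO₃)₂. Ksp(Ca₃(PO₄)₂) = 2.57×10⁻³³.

Ca₃(PO₄)₂(s) ⇌ 3 Ca²⁺(aq) + 2 PO₄³⁻(aq)
With Ca²⁺ already at 6.30×10⁻² mol L⁻¹ and s small, take [Ca²⁺] ≈ 6.30×10⁻² mol L⁻¹ and [PO₄³⁻] = 2s.
Ksp = [Ca²⁺]^3[PO₄³⁻]^2 = (6.30×10⁻²)^3(2s)^2
(2s)^2 = 2.57×10⁻³³ / (6.30×10⁻²)^3 = 1.03×10⁻²⁹
s = 1.60×10⁻¹⁵ mol L⁻¹

1.60×10⁻¹⁵ M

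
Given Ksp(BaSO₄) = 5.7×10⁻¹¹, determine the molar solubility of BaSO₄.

BaSO₄(s) ⇌ Ba²⁺(aq) + SO₄²⁻(aq)
Call the molar solubility s, so that [Ba²⁺] = s and [SO₄²⁻] = s.
Ksp = [Ba²⁺][SO₄²⁻] = s · s = s^2
s^2 = 5.7×10⁻¹¹
s = (5.7×10⁻¹¹)^(1/2) = 7.5×10⁻⁶ mol L⁻¹

7.5×10⁻⁶ M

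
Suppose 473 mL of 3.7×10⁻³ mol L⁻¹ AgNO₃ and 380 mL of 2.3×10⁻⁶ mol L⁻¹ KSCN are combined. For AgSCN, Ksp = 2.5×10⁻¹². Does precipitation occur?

Yes

After mixing, V = 473 mL + 380 mL = 853 mL.
[Ag⁺] = (3.7×10⁻³)(473)/853 = 2.1×10⁻³ mol L⁻¹
[SCN⁻] = (2.3×10⁻⁶)(380)/853 = 1.0×10⁻⁶ mol L⁻¹
Q = [Ag⁺][SCN⁻] = 2.1×10⁻⁹
Because Q > Ksp (2.1×10⁻⁹ vs 2.5×10⁻¹²), a precipitate of AgSCN forms.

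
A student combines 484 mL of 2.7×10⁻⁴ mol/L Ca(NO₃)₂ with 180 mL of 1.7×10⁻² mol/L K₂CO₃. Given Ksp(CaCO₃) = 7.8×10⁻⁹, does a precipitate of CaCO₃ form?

Yes

After mixing, V = 484 mL + 180 mL = 664 mL.
[Ca²⁺] = (2.7×10⁻⁴)(484)/664 = 2.0×10⁻⁴ mol/L
[CO₃²⁻] = (1.7×10⁻²)(180)/664 = 4.6×10⁻³ mol/L
Q = [Ca²⁺][CO₃²⁻] = 9.1×10⁻⁷
Because Q > Ksp (9.1×10⁻⁷ vs 7.8×10⁻⁹), a precipitate of CaCO₃ forms.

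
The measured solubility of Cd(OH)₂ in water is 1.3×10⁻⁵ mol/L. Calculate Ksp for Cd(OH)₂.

Cd(OH)₂(s) ⇌ Cd²⁺(aq) + 2 OH⁻(aq)
With molar solubility s: [Cd²⁺] = s, [OH⁻] = 2s.
Ksp = [Cd²⁺][OH⁻]^2 = s · (2s)^2 = 4s^3
Ksp = 4 × (1.3×10⁻⁵)^3 = 8.8×10⁻¹⁵

Ksp = 8.8×10⁻¹⁵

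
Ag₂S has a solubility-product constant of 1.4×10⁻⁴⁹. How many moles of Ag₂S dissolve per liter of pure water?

3.3×10⁻¹⁷ M

Ag₂S(s) ⇌ 2 Ag⁺(aq) + S²⁻(aq)
With molar solubility s: [Ag⁺] = 2s, [S²⁻] = s.
Ksp = [Ag⁺]^2[S²⁻] = (2s)^2 · s = 4s^3
4s^3 = 1.4×10⁻⁴⁹  ⇒  s^3 = 3.5×10⁻⁵⁰
s = (3.5×10⁻⁵⁰)^(1/3) = 3.3×10⁻¹⁷ mol L⁻¹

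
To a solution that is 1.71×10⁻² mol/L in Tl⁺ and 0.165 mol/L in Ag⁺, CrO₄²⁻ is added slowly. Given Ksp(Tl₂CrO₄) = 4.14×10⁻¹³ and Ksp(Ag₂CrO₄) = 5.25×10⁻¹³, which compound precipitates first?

The threshold for precipitation is Q = Ksp.
For Tl₂CrO₄: [CrO₄²⁻] = (Ksp/[Tl⁺]^2) = 1.42×10⁻⁹ mol/L
For Ag₂CrO₄: [CrO₄²⁻] = (Ksp/[Ag⁺]^2) = 1.93×10⁻¹¹ mol/L
The smaller threshold [CrO₄²⁻] is reached first, so Ag₂CrO₄ precipitates first.

Ag₂CrO₄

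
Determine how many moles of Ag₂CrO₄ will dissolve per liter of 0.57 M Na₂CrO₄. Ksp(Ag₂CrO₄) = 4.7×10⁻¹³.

4.5×10⁻⁷ M

Ag₂CrO₄(s) ⇌ 2 Ag⁺(aq) + CrO₄²⁻(aq)
The solution already contains CrO₄²⁻ at 0.57 M. Let s be the molar solubility of Ag₂CrO₄.
[CrO₄²⁻] ≈ 0.57 M (common ion dominates); [Ag⁺] = 2s.
Ksp = [Ag⁺]^2[CrO₄²⁻] = (2s)^2(0.57)
(2s)^2 = 4.7×10⁻¹³ / (0.57) = 8.2×10⁻¹³
s = 4.5×10⁻⁷ M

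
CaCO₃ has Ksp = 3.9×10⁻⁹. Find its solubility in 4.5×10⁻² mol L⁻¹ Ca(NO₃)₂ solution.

CaCO₃(s) ⇌ Ca²⁺(aq) + CO₃²⁻(aq)
Ca²⁺ is already present at 4.5×10⁻² mol L⁻¹. If s mol/L of CaCO₃ dissolves, [CO₃²⁻] = s while [Ca²⁺] ≈ 4.5×10⁻² mol L⁻¹.
Ksp = [Ca²⁺][CO₃²⁻] = (4.5×10⁻²)s
s = 3.9×10⁻⁹ / (4.5×10⁻²) = 8.7×10⁻⁸
s = 8.7×10⁻⁸ mol L⁻¹

8.7×10⁻⁸ M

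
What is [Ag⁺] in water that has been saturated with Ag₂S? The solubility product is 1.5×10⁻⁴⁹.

6.7×10⁻¹⁷ M

Ag₂S(s) ⇌ 2 Ag⁺(aq) + S²⁻(aq)
Let s be the molar solubility. Then [Ag⁺] = 2s and [S²⁻] = s.
Ksp = [Ag⁺]^2[S²⁻] = (2s)^2 · s = 4s^3 = 1.5×10⁻⁴⁹
s = 3.3×10⁻¹⁷ mol/L
[Ag⁺] = 2s = 6.7×10⁻¹⁷ mol/L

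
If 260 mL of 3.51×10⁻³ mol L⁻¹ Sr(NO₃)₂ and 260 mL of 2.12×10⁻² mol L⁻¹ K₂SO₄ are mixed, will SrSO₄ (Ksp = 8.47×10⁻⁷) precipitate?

Yes

After mixing, V = 260 mL + 260 mL = 520 mL.
[Sr²⁺] = (3.51×10⁻³)(260)/520 = 1.76×10⁻³ mol L⁻¹
[SO₄²⁻] = (2.12×10⁻²)(260)/520 = 1.06×10⁻² mol L⁻¹
Q = [Sr²⁺][SO₄²⁻] = 1.86×10⁻⁵
Q = 1.86×10⁻⁵ > Ksp = 8.47×10⁻⁷, so the solution is supersaturated and SrSO₄ precipitates.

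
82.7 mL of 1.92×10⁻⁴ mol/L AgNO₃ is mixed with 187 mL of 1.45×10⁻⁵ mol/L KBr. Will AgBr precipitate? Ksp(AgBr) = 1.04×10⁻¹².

Yes

The combined volume is 269.7 mL.
[Ag⁺] = (1.92×10⁻⁴)(82.7)/269.7 = 5.89×10⁻⁵ mol/L
[Br⁻] = (1.45×10⁻⁵)(187)/269.7 = 1.01×10⁻⁵ mol/L
Q = [Ag⁺][Br⁻] = 5.92×10⁻¹⁰
Because Q > Ksp (5.92×10⁻¹⁰ vs 1.04×10⁻¹²), a precipitate of AgBr forms.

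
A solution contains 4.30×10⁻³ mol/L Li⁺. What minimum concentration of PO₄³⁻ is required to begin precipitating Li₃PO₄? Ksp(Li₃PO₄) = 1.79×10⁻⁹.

2.25×10⁻² M

The threshold for precipitation is Q = Ksp.
Li₃PO₄(s) ⇌ 3 Li⁺(aq) + PO₄³⁻(aq)
Ksp = [Li⁺]^3[PO₄³⁻] = [PO₄³⁻](4.30×10⁻³)^3
[PO₄³⁻] = 1.79×10⁻⁹ / (4.30×10⁻³)^3 = 2.25×10⁻²
[PO₄³⁻] = 2.25×10⁻² mol/L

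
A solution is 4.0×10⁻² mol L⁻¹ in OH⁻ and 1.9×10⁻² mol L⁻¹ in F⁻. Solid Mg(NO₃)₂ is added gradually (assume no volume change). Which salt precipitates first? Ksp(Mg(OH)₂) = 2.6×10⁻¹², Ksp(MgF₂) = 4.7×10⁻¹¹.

A salt starts to precipitate once the ion product Q reaches its Ksp.
For Mg(OH)₂: [Mg²⁺] = (Ksp/[OH⁻]^2) = 1.6×10⁻⁹ mol L⁻¹
For MgF₂: [Mg²⁺] = (Ksp/[F⁻]^2) = 1.3×10⁻⁷ mol L⁻¹
Mg(OH)₂ requires the lower [Mg²⁺], so it precipitates first.

Mg(OH)₂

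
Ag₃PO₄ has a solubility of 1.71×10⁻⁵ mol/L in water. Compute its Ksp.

Ksp = 2.31×10⁻¹⁸

Ag₃PO₄(s) ⇌ 3 Ag⁺(aq) + PO₄³⁻(aq)
For each mole of Ag₃PO₄ that dissolves per liter, [Ag⁺] = 3s and [PO₄³⁻] = s; let s denote this solubility.
Ksp = [Ag⁺]^3[PO₄³⁻] = (3s)^3 · s = 27s^4
Ksp = 27 × (1.71×10⁻⁵)^4 = 2.31×10⁻¹⁸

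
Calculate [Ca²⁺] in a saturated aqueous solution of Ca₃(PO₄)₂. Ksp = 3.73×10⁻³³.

Ca₃(PO₄)₂(s) ⇌ 3 Ca²⁺(aq) + 2 PO₄³⁻(aq)
Let s be the molar solubility. Then [Ca²⁺] = 3s and [PO₄³⁻] = 2s.
Ksp = [Ca²⁺]^3[PO₄³⁻]^2 = (3s)^3 · (2s)^2 = 108s^5 = 3.73×10⁻³³
s = 1.28×10⁻⁷ M
[Ca²⁺] = 3s = 3.84×10⁻⁷ M

3.84×10⁻⁷ M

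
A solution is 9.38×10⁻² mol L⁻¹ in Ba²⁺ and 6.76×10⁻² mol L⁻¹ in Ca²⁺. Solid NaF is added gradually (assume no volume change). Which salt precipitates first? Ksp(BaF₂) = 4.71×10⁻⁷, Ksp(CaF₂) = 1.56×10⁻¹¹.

The threshold for precipitation is Q = Ksp.
For BaF₂: [F⁻] = (Ksp/[Ba²⁺])^(1/2) = 2.24×10⁻³ mol L⁻¹
For CaF₂: [F⁻] = (Ksp/[Ca²⁺])^(1/2) = 1.52×10⁻⁵ mol L⁻¹
Since CaF₂ needs less F⁻ to reach saturation, it precipitates first.

CaF₂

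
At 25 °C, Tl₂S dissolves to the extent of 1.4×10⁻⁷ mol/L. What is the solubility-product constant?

Ksp = 1.1×10⁻²⁰

Tl₂S(s) ⇌ 2 Tl⁺(aq) + S²⁻(aq)
With molar solubility s: [Tl⁺] = 2s, [S²⁻] = s.
Ksp = [Tl⁺]^2[S²⁻] = (2s)^2 · s = 4s^3
Ksp = 4 × (1.4×10⁻⁷)^3 = 1.1×10⁻²⁰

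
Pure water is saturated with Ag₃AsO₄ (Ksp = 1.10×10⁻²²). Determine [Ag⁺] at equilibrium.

Ag₃AsO₄(s) ⇌ 3 Ag⁺(aq) + AsO₄³⁻(aq)
Call the molar solubility s, so that [Ag⁺] = 3s and [AsO₄³⁻] = s.
Ksp = [Ag⁺]^3[AsO₄³⁻] = (3s)^3 · s = 27s^4 = 1.10×10⁻²²
s = 1.42×10⁻⁶ mol L⁻¹
[Ag⁺] = 3s = 4.26×10⁻⁶ mol L⁻¹

4.26×10⁻⁶ M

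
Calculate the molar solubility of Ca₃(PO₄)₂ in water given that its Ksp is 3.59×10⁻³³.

1.27×10⁻⁷ M

Ca₃(PO₄)₂(s) ⇌ 3 Ca²⁺(aq) + 2 PO₄³⁻(aq)
Call the molar solubility s, so that [Ca²⁺] = 3s and [PO₄³⁻] = 2s.
Ksp = [Ca²⁺]^3[PO₄³⁻]^2 = (3s)^3 · (2s)^2 = 108s^5
108s^5 = 3.59×10⁻³³  ⇒  s^5 = 3.32×10⁻³⁵
s = 1.27×10⁻⁷ mol L⁻¹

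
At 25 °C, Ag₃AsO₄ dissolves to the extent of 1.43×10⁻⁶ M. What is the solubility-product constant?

Ksp = 1.13×10⁻²²

Ag₃AsO₄(s) ⇌ 3 Ag⁺(aq) + AsO₄³⁻(aq)
With molar solubility s: [Ag⁺] = 3s, [AsO₄³⁻] = s.
Ksp = [Ag⁺]^3[AsO₄³⁻] = (3s)^3 · s = 27s^4
Ksp = 27 × (1.43×10⁻⁶)^4 = 1.13×10⁻²²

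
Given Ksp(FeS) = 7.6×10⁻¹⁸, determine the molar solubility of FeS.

2.8×10⁻⁹ M

FeS(s) ⇌ Fe²⁺(aq) + S²⁻(aq)
For each mole of FeS that dissolves per liter, [Fe²⁺] = s and [S²⁻] = s; let s denote this solubility.
Ksp = [Fe²⁺][S²⁻] = s · s = s^2
s^2 = 7.6×10⁻¹⁸
Taking the 2nd root, s = 2.8×10⁻⁹ M.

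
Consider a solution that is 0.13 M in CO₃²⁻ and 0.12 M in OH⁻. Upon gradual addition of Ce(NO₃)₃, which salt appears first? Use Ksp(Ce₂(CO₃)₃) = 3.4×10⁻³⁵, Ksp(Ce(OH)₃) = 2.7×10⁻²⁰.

Ce(OH)₃

A salt starts to precipitate once the ion product Q reaches its Ksp.
For Ce₂(CO₃)₃: [Ce³⁺] = (Ksp/[CO₃²⁻]^3)^(1/2) = 1.2×10⁻¹⁶ M
For Ce(OH)₃: [Ce³⁺] = (Ksp/[OH⁻]^3) = 1.6×10⁻¹⁷ M
The smaller threshold [Ce³⁺] is reached first, so Ce(OH)₃ precipitates first.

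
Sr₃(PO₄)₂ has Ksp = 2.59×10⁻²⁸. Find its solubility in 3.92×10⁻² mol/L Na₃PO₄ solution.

1.84×10⁻⁹ M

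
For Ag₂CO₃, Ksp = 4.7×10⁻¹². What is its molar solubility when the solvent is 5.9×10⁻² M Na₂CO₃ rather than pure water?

4.5×10⁻⁶ M

Ag₂CO₃(s) ⇌ 2 Ag⁺(aq) + CO₃²⁻(aq)
CO₃²⁻ is already present at 5.9×10⁻² M. If s mol/L of Ag₂CO₃ dissolves, [Ag⁺] = 2s while [CO₃²⁻] ≈ 5.9×10⁻² M.
Ksp = [Ag⁺]^2[CO₃²⁻] = (2s)^2(5.9×10⁻²)
(2s)^2 = 4.7×10⁻¹² / (5.9×10⁻²) = 8.0×10⁻¹¹
s = 4.5×10⁻⁶ M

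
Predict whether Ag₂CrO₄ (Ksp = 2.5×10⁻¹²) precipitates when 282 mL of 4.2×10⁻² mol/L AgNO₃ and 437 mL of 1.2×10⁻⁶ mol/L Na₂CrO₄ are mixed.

Total volume after mixing = 282 + 437 = 719 mL.
[Ag⁺] = (4.2×10⁻²)(282)/719 = 1.6×10⁻² mol/L
[CrO₄²⁻] = (1.2×10⁻⁶)(437)/719 = 7.3×10⁻⁷ mol/L
Q = [Ag⁺]^2[CrO₄²⁻] = 2.0×10⁻¹⁰
Since Q (2.0×10⁻¹⁰) exceeds Ksp (2.5×10⁻¹²), Ag₂CrO₄ will precipitate.

Yes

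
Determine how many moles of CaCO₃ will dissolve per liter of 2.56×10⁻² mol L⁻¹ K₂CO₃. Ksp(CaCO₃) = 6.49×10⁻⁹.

CaCO₃(s) ⇌ Ca²⁺(aq) + CO₃²⁻(aq)
With CO₃²⁻ already at 2.56×10⁻² mol L⁻¹ and s small, take [CO₃²⁻] ≈ 2.56×10⁻² mol L⁻¹ and [Ca²⁺] = s.
Ksp = [Ca²⁺][CO₃²⁻] = s(2.56×10⁻²)
s = 6.49×10⁻⁹ / (2.56×10⁻²) = 2.54×10⁻⁷
s = 2.54×10⁻⁷ mol L⁻¹

2.54×10⁻⁷ M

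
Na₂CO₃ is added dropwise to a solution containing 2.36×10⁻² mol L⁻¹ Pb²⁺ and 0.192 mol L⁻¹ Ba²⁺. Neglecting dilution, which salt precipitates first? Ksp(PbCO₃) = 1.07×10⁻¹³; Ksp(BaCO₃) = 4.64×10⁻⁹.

Precipitation of each salt begins when its ion product equals Ksp.
For PbCO₃: [CO₃²⁻] = (Ksp/[Pb²⁺]) = 4.53×10⁻¹² mol L⁻¹
For BaCO₃: [CO₃²⁻] = (Ksp/[Ba²⁺]) = 2.42×10⁻⁸ mol L⁻¹
PbCO₃ requires the lower [CO₃²⁻], so it precipitates first.

PbCO₃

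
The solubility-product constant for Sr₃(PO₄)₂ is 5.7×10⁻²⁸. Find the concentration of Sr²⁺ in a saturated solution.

Sr₃(PO₄)₂(s) ⇌ 3 Sr²⁺(aq) + 2 PO₄³⁻(aq)
For each mole of Sr₃(PO₄)₂ that dissolves per liter, [Sr²⁺] = 3s and [PO₄³⁻] = 2s; let s denote this solubility.
Ksp = [Sr²⁺]^3[PO₄³⁻]^2 = (3s)^3 · (2s)^2 = 108s^5 = 5.7×10⁻²⁸
s = 1.4×10⁻⁶ M
[Sr²⁺] = 3s = 4.2×10⁻⁶ M

4.2×10⁻⁶ M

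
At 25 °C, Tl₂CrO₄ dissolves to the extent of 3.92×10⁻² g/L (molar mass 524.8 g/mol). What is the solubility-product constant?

Ksp = 1.67×10⁻¹²

Molar solubility s = (3.92×10⁻² g/L) / (524.8 g/mol) = 7.4695×10⁻⁵ mol/L
Tl₂CrO₄(s) ⇌ 2 Tl⁺(aq) + CrO₄²⁻(aq)
With molar solubility s: [Tl⁺] = 2s, [CrO₄²⁻] = s.
Ksp = [Tl⁺]^2[CrO₄²⁻] = (2s)^2 · s = 4s^3
Ksp = 4 × (7.4695×10⁻⁵)^3 = 1.67×10⁻¹²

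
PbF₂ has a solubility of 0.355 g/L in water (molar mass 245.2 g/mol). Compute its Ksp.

Convert to molarity: s = 0.355 / 245.2 = 1.4478×10⁻³ mol/L
PbF₂(s) ⇌ Pb²⁺(aq) + 2 F⁻(aq)
For each mole of PbF₂ that dissolves per liter, [Pb²⁺] = s and [F⁻] = 2s; let s denote this solubility.
Ksp = [Pb²⁺][F⁻]^2 = s · (2s)^2 = 4s^3
Ksp = 4 × (1.4478×10⁻³)^3 = 1.21×10⁻⁸

Ksp = 1.21×10⁻⁸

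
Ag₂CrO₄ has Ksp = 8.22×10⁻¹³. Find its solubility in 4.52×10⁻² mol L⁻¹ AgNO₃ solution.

Ag₂CrO₄(s) ⇌ 2 Ag⁺(aq) + CrO₄²⁻(aq)
Let s be the solubility of Ag₂CrO₄ here. The common ion gives [Ag⁺] ≈ 4.52×10⁻² mol L⁻¹, and [CrO₄²⁻] = s.
Ksp = [Ag⁺]^2[CrO₄²⁻] = (4.52×10⁻²)^2s
s = 8.22×10⁻¹³ / (4.52×10⁻²)^2 = 4.02×10⁻¹⁰
s = 4.02×10⁻¹⁰ mol L⁻¹

4.02×10⁻¹⁰ M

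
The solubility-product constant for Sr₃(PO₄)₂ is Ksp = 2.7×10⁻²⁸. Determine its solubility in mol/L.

1.2×10⁻⁶ M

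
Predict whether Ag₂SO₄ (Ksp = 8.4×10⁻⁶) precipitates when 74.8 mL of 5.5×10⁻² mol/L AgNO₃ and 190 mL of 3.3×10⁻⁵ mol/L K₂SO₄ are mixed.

The combined volume is 264.8 mL.
[Ag⁺] = (5.5×10⁻²)(74.8)/264.8 = 1.6×10⁻² mol/L
[SO₄²⁻] = (3.3×10⁻⁵)(190)/264.8 = 2.4×10⁻⁵ mol/L
Q = [Ag⁺]^2[SO₄²⁻] = 5.7×10⁻⁹
Since Q (5.7×10⁻⁹) is less than Ksp (8.4×10⁻⁶), no Ag₂SO₄ precipitates.

No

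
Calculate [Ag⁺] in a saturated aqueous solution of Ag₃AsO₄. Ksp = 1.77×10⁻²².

4.80×10⁻⁶ M

Ag₃AsO₄(s) ⇌ 3 Ag⁺(aq) + AsO₄³⁻(aq)
If s mol/L of Ag₃AsO₄ dissolves, [Ag⁺] = 3s and [AsO₄³⁻] = s.
Ksp = [Ag⁺]^3[AsO₄³⁻] = (3s)^3 · s = 27s^4 = 1.77×10⁻²²
s = 1.60×10⁻⁶ mol/L
[Ag⁺] = 3s = 4.80×10⁻⁶ mol/L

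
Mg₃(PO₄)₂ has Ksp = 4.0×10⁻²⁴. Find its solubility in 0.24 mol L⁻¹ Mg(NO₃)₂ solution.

Mg₃(PO₄)₂(s) ⇌ 3 Mg²⁺(aq) + 2 PO₄³⁻(aq)
Mg²⁺ is already present at 0.24 mol L⁻¹. If s mol/L of Mg₃(PO₄)₂ dissolves, [PO₄³⁻] = 2s while [Mg²⁺] ≈ 0.24 mol L⁻¹.
Ksp = [Mg²⁺]^3[PO₄³⁻]^2 = (0.24)^3(2s)^2
(2s)^2 = 4.0×10⁻²⁴ / (0.24)^3 = 2.9×10⁻²²
s = 8.5×10⁻¹² mol L⁻¹

8.5×10⁻¹² M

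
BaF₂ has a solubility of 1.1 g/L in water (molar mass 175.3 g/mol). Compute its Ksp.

Ksp = 9.9×10⁻⁷

Convert to molarity: s = 1.1 / 175.3 = 6.275×10⁻³ mol/L
BaF₂(s) ⇌ Ba²⁺(aq) + 2 F⁻(aq)
With molar solubility s: [Ba²⁺] = s, [F⁻] = 2s.
Ksp = [Ba²⁺][F⁻]^2 = s · (2s)^2 = 4s^3
Ksp = 4 × (6.275×10⁻³)^3 = 9.9×10⁻⁷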